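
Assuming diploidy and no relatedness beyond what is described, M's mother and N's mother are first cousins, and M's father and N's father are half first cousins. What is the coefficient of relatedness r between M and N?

Wright's path rule: contributions from independent ancestry routes add.
M and N are related in two ways: second cousins through their mothers (r = 1/32) and half second cousins through their fathers (r = 1/64).
r = 1/32 + 1/64 = 3/64 = 0.046875.

0.046875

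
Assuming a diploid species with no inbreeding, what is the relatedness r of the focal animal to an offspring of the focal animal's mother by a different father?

0.25

Each parent–offspring link contributes a factor of 1/2, and independent paths through distinct common ancestors add.
Half-sibs share one parent — one path of length 2: r = (1/2)^2 = 1/4.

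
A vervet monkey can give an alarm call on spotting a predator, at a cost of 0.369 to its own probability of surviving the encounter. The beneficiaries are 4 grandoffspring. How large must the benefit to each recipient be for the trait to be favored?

r to a grandoffspring = 0.25 (two parent–offspring links: r = (1/2)^2 = 1/4).
Hamilton's rule with n recipients of equal r: n·r·B > C, so B > C/(n·r) = 0.369/(4·0.25) = 0.369.

0.369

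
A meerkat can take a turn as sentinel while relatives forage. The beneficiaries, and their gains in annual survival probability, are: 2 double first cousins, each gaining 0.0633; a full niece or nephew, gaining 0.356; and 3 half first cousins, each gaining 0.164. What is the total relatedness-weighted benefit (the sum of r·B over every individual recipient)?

r to a double first cousin = 0.25 (double first cousins share both grandparent pairs — four paths of length 4: r = 4·(1/2)^4 = 1/4).
r to a full niece or nephew = 1/4 (full aunt/uncle↔niece/nephew: two paths of length 3 through the shared grandparent pair: r = 2·(1/2)^3 = 1/4).
r to a half first cousin = 0.0625 (half first cousins share one grandparent — one path of length 4: r = (1/2)^4 = 1/16).
Summing one r·B term per recipient: 2·0.25·0.0633 + 1·0.25·0.356 + 3·0.0625·0.164 = 0.1514.

0.1514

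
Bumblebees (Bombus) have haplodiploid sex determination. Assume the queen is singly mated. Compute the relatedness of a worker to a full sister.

Haplodiploid full sisters inherit their father's entire haploid genome identically (contributing 1/2) and on average half of their mother's contribution (1/2 · 1/2 = 1/4); r = 1/2 + 1/4 = 3/4.

0.75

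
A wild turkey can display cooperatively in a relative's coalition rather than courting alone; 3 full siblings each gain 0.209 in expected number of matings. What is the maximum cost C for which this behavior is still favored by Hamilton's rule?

r to a full sibling = 0.5 (full sibs share both parents — two paths of length 2: r = 2·(1/2)^2 = 1/2).
Hamilton's rule: n·r·B > C, so the trait is favored while C < n·r·B = 3·0.5·0.209 = 0.3135.

0.3135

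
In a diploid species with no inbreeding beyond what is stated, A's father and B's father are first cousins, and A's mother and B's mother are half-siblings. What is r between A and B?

Independent pedigree routes through distinct common ancestors add.
A and B are related in two ways: second cousins through their fathers (r = 1/32) and half first cousins through their mothers (r = 1/16).
r = 1/32 + 1/16 = 3/32 = 0.09375.

0.09375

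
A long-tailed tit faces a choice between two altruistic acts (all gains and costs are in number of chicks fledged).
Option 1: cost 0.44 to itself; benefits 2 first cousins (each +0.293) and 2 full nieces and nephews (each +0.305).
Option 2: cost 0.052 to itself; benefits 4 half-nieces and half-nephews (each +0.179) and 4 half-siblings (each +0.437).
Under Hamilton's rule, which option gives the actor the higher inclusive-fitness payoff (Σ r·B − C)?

Option 1: r to a first cousin = 0.125.
Option 1: r to a full niece or nephew = 0.25.
Option 1: Σ r·B − C = (2·0.125·0.293 + 2·0.25·0.305) − 0.44 = -0.21425.
Option 2: r to a half-niece or half-nephew = 0.125.
Option 2: r to a half-sibling = 0.25.
Option 2: Σ r·B − C = (4·0.125·0.179 + 4·0.25·0.437) − 0.052 = 0.4745.
Option 2 has the higher net inclusive-fitness payoff.

Option 2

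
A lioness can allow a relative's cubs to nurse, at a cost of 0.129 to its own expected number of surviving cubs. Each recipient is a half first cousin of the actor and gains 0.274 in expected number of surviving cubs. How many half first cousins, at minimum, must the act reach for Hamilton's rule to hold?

r to a half first cousin = 1/16 (half first cousins share one grandparent — one path of length 4: r = (1/2)^4 = 1/16).
Hamilton's rule: n·r·B > C  ⇒  n > C/(r·B) = 0.129/(0.0625·0.274) = 7.533.
The smallest integer exceeding 7.533 is 8.

8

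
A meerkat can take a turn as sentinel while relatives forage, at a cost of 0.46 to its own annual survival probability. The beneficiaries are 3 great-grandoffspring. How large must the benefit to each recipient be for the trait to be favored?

r to a great-grandoffspring = 0.125 (three parent–offspring links: r = (1/2)^3 = 1/8).
Hamilton's rule with n recipients of equal r: n·r·B > C, so B > C/(n·r) = 0.46/(3·0.125) = 1.2267.

1.2267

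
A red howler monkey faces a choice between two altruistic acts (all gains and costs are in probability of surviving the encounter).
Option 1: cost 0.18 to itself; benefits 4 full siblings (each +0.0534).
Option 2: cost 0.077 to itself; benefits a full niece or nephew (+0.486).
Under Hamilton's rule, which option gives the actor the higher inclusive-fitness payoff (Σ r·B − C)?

Option 1: r to a full sibling = 0.5.
Option 1: Σ r·B − C = (4·0.5·0.0534) − 0.18 = -0.0732.
Option 2: r to a full niece or nephew = 0.25.
Option 2: Σ r·B − C = (1·0.25·0.486) − 0.077 = 0.0445.
Option 2 has the higher net inclusive-fitness payoff.

Option 2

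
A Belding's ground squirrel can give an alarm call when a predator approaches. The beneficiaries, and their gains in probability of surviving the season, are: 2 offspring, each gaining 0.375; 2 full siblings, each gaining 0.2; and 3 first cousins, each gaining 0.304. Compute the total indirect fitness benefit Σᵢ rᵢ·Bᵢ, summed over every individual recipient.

r to an offspring = 0.5 (one parent–offspring link: r = (1/2)^1 = 1/2).
r to a full sibling = 0.5 (full sibs share both parents — two paths of length 2: r = 2·(1/2)^2 = 1/2).
r to a first cousin = 0.125 (first cousins share one grandparent pair — two paths of length 4: r = 2·(1/2)^4 = 1/8).
Summing one r·B term per recipient: 2·0.5·0.375 + 2·0.5·0.2 + 3·0.125·0.304 = 0.689.

0.689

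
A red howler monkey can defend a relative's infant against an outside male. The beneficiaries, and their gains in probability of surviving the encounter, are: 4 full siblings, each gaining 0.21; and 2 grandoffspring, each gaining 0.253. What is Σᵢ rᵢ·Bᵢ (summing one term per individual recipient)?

0.5465

r to a full sibling = 1/2 (full sibs share both parents — two paths of length 2: r = 2·(1/2)^2 = 1/2).
r to a grandoffspring = 1/4 (two parent–offspring links: r = (1/2)^2 = 1/4).
Summing one r·B term per recipient: 4·0.5·0.21 + 2·0.25·0.253 = 0.5465.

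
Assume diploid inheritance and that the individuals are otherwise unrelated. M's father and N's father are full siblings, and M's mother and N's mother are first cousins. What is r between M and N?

With two independent routes of shared ancestry, r is the sum of the two contributions.
M and N are related in two ways: first cousins through their fathers (r = 1/8) and second cousins through their mothers (r = 1/32).
r = 1/8 + 1/32 = 0.15625.

0.15625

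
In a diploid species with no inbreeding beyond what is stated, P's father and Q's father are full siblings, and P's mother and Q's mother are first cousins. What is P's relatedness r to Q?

0.15625

Relatedness sums over independent paths through distinct common ancestors.
P and Q are related in two ways: first cousins through their fathers (r = 1/8) and second cousins through their mothers (r = 1/32).
r = 1/8 + 1/32 = 5/32 = 0.15625.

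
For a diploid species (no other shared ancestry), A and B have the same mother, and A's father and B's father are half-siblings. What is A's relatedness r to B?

Relatedness sums over independent paths through distinct common ancestors.
A and B are related in two ways: half-sibs through their shared mother (r = 1/4) and half first cousins through their fathers (r = 1/16).
r = 1/4 + 1/16 = 0.3125.

0.3125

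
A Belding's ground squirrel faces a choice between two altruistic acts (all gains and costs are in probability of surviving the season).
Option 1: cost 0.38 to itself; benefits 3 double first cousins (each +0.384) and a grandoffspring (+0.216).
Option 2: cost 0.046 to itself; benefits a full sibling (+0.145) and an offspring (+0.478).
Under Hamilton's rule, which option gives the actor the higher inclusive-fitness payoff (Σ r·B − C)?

Option 2

Option 1: r to a double first cousin = 0.25.
Option 1: r to a grandoffspring = 0.25.
Option 1: Σ r·B − C = (3·0.25·0.384 + 1·0.25·0.216) − 0.38 = -0.038.
Option 2: r to a full sibling = 0.5.
Option 2: r to an offspring = 0.5.
Option 2: Σ r·B − C = (1·0.5·0.145 + 1·0.5·0.478) − 0.046 = 0.2655.
Option 2 has the higher net inclusive-fitness payoff.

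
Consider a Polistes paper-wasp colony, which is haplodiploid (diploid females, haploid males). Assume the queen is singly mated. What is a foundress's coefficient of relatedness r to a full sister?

0.75

Haplodiploid full sisters inherit their father's entire haploid genome identically (contributing 1/2) and on average half of their mother's contribution (1/2 · 1/2 = 1/4); r = 1/2 + 1/4 = 3/4.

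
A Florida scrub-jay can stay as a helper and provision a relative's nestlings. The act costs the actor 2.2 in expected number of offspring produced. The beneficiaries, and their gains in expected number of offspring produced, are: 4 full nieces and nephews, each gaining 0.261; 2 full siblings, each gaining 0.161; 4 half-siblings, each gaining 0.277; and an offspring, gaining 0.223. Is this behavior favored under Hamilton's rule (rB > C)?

No

Hamilton's rule: the trait is favored when the sum of r·B over every recipient exceeds the actor's cost C.
r to a full niece or nephew = 0.25 (full aunt/uncle↔niece/nephew: two paths of length 3 through the shared grandparent pair: r = 2·(1/2)^3 = 1/4).
r to a full sibling = 1/2 (full sibs share both parents — two paths of length 2: r = 2·(1/2)^2 = 1/2).
r to a half-sibling = 1/4 (half-sibs share one parent — one path of length 2: r = (1/2)^2 = 1/4).
r to an offspring = 0.5 (one parent–offspring link: r = (1/2)^1 = 1/2).
Summing one r·B term per recipient: 4·0.25·0.261 + 2·0.5·0.161 + 4·0.25·0.277 + 1·0.5·0.223 = 0.8105.
0.8105 < 2.2: the indirect benefit is less than the cost.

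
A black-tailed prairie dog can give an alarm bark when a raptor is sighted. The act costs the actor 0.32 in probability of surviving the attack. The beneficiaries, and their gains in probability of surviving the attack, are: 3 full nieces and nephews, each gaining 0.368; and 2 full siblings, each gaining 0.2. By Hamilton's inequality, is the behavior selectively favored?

Yes

Hamilton's rule: the trait is favored when the sum of r·B over every recipient exceeds the actor's cost C.
r to a full niece or nephew = 0.25 (full aunt/uncle↔niece/nephew: two paths of length 3 through the shared grandparent pair: r = 2·(1/2)^3 = 1/4).
r to a full sibling = 0.5 (full sibs share both parents — two paths of length 2: r = 2·(1/2)^2 = 1/2).
Summing one r·B term per recipient: 3·0.25·0.368 + 2·0.5·0.2 = 0.476.
0.476 > 0.32: the indirect benefit exceeds the cost.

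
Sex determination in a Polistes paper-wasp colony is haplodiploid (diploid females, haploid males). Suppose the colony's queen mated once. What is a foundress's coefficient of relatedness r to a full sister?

0.75

Haplodiploid full sisters inherit their father's entire haploid genome identically (contributing 1/2) and on average half of their mother's contribution (1/2 · 1/2 = 1/4); r = 1/2 + 1/4 = 3/4.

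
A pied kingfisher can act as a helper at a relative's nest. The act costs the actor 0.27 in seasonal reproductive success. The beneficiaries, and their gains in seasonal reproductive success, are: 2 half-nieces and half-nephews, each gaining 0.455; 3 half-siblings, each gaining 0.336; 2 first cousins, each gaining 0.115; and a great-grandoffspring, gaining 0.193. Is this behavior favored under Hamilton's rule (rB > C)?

Hamilton's rule: the trait is favored when the sum of r·B over every recipient exceeds the actor's cost C.
r to a half-niece or half-nephew = 0.125 (half-aunt/uncle↔niece/nephew: one path of length 3: r = (1/2)^3 = 1/8).
r to a half-sibling = 0.25 (half-sibs share one parent — one path of length 2: r = (1/2)^2 = 1/4).
r to a first cousin = 0.125 (first cousins share one grandparent pair — two paths of length 4: r = 2·(1/2)^4 = 1/8).
r to a great-grandoffspring = 0.125 (three parent–offspring links: r = (1/2)^3 = 1/8).
Summing one r·B term per recipient: 2·0.125·0.455 + 3·0.25·0.336 + 2·0.125·0.115 + 1·0.125·0.193 = 0.418625.
0.418625 > 0.27: the indirect benefit exceeds the cost.

Yes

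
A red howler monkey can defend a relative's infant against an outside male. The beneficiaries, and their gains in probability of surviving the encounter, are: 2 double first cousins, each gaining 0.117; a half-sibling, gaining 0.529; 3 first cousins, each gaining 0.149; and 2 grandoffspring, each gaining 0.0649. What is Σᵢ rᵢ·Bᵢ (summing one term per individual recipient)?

r to a double first cousin = 0.25 (double first cousins share both grandparent pairs — four paths of length 4: r = 4·(1/2)^4 = 1/4).
r to a half-sibling = 1/4 (half-sibs share one parent — one path of length 2: r = (1/2)^2 = 1/4).
r to a first cousin = 1/8 (first cousins share one grandparent pair — two paths of length 4: r = 2·(1/2)^4 = 1/8).
r to a grandoffspring = 0.25 (two parent–offspring links: r = (1/2)^2 = 1/4).
Summing one r·B term per recipient: 2·0.25·0.117 + 1·0.25·0.529 + 3·0.125·0.149 + 2·0.25·0.0649 = 0.279075.

0.279075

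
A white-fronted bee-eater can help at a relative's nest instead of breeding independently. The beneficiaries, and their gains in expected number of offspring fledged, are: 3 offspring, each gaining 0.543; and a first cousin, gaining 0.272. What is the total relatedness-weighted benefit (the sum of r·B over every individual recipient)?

r to an offspring = 0.5 (one parent–offspring link: r = (1/2)^1 = 1/2).
r to a first cousin = 1/8 (first cousins share one grandparent pair — two paths of length 4: r = 2·(1/2)^4 = 1/8).
Summing one r·B term per recipient: 3·0.5·0.543 + 1·0.125·0.272 = 0.8485.

0.8485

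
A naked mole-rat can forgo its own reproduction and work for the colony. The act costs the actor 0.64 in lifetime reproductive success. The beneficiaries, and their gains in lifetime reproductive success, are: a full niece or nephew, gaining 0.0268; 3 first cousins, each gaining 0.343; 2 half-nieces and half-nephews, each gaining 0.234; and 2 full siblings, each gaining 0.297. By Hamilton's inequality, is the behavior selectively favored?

No

Hamilton's rule: the trait is favored when the sum of r·B over every recipient exceeds the actor's cost C.
r to a full niece or nephew = 0.25 (full aunt/uncle↔niece/nephew: two paths of length 3 through the shared grandparent pair: r = 2·(1/2)^3 = 1/4).
r to a first cousin = 0.125 (first cousins share one grandparent pair — two paths of length 4: r = 2·(1/2)^4 = 1/8).
r to a half-niece or half-nephew = 1/8 (half-aunt/uncle↔niece/nephew: one path of length 3: r = (1/2)^3 = 1/8).
r to a full sibling = 1/2 (full sibs share both parents — two paths of length 2: r = 2·(1/2)^2 = 1/2).
Summing one r·B term per recipient: 1·0.25·0.0268 + 3·0.125·0.343 + 2·0.125·0.234 + 2·0.5·0.297 = 0.490825.
0.490825 < 0.64: the indirect benefit is less than the cost.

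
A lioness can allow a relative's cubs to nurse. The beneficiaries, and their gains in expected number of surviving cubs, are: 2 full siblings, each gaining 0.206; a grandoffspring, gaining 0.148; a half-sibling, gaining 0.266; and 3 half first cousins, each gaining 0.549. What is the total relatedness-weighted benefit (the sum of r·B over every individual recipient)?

r to a full sibling = 0.5 (full sibs share both parents — two paths of length 2: r = 2·(1/2)^2 = 1/2).
r to a grandoffspring = 0.25 (two parent–offspring links: r = (1/2)^2 = 1/4).
r to a half-sibling = 0.25 (half-sibs share one parent — one path of length 2: r = (1/2)^2 = 1/4).
r to a half first cousin = 0.0625 (half first cousins share one grandparent — one path of length 4: r = (1/2)^4 = 1/16).
Summing one r·B term per recipient: 2·0.5·0.206 + 1·0.25·0.148 + 1·0.25·0.266 + 3·0.0625·0.549 = 0.4124375.

0.4124375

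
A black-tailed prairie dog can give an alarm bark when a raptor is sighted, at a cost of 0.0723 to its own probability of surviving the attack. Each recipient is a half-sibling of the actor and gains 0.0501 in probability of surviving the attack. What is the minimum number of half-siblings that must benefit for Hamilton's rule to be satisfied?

6

r to a half-sibling = 0.25 (half-sibs share one parent — one path of length 2: r = (1/2)^2 = 1/4).
Hamilton's rule: n·r·B > C  ⇒  n > C/(r·B) = 0.0723/(0.25·0.0501) = 5.772.
The smallest integer exceeding 5.772 is 6.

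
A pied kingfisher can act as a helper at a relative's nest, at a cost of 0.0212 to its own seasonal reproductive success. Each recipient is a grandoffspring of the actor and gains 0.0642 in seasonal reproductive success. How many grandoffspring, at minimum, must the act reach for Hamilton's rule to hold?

2

r to a grandoffspring = 0.25 (two parent–offspring links: r = (1/2)^2 = 1/4).
Hamilton's rule: n·r·B > C  ⇒  n > C/(r·B) = 0.0212/(0.25·0.0642) = 1.321.
The smallest integer exceeding 1.321 is 2.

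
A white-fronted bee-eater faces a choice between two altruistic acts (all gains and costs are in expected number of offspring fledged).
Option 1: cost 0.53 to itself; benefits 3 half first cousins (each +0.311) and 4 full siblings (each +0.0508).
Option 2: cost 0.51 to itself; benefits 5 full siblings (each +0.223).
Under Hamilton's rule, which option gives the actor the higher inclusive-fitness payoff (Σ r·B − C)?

Option 1: r to a half first cousin = 0.0625.
Option 1: r to a full sibling = 0.5.
Option 1: Σ r·B − C = (3·0.0625·0.311 + 4·0.5·0.0508) − 0.53 = -0.3700875.
Option 2: r to a full sibling = 0.5.
Option 2: Σ r·B − C = (5·0.5·0.223) − 0.51 = 0.0475.
Option 2 has the higher net inclusive-fitness payoff.

Option 2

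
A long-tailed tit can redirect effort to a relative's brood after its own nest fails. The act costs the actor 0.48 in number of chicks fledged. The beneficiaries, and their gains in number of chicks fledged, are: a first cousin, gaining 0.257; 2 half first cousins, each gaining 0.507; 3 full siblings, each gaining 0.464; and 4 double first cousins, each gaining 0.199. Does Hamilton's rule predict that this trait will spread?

Hamilton's rule: the trait is favored when the sum of r·B over every recipient exceeds the actor's cost C.
r to a first cousin = 1/8 (first cousins share one grandparent pair — two paths of length 4: r = 2·(1/2)^4 = 1/8).
r to a half first cousin = 1/16 (half first cousins share one grandparent — one path of length 4: r = (1/2)^4 = 1/16).
r to a full sibling = 0.5 (full sibs share both parents — two paths of length 2: r = 2·(1/2)^2 = 1/2).
r to a double first cousin = 1/4 (double first cousins share both grandparent pairs — four paths of length 4: r = 4·(1/2)^4 = 1/4).
Summing one r·B term per recipient: 1·0.125·0.257 + 2·0.0625·0.507 + 3·0.5·0.464 + 4·0.25·0.199 = 0.9905.
0.9905 > 0.48: the indirect benefit exceeds the cost.

Yes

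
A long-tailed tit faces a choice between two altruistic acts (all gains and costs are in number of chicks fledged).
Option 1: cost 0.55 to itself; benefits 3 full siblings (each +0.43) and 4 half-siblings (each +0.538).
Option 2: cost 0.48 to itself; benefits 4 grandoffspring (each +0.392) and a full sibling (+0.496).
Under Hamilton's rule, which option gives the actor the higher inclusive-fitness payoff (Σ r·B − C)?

Option 1

Option 1: r to a full sibling = 0.5.
Option 1: r to a half-sibling = 0.25.
Option 1: Σ r·B − C = (3·0.5·0.43 + 4·0.25·0.538) − 0.55 = 0.633.
Option 2: r to a grandoffspring = 0.25.
Option 2: r to a full sibling = 0.5.
Option 2: Σ r·B − C = (4·0.25·0.392 + 1·0.5·0.496) − 0.48 = 0.16.
Option 1 has the higher net inclusive-fitness payoff.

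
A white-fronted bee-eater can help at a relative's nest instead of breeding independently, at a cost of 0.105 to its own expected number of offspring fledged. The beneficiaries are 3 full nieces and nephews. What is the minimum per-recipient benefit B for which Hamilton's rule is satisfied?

r to a full niece or nephew = 0.25 (full aunt/uncle↔niece/nephew: two paths of length 3 through the shared grandparent pair: r = 2·(1/2)^3 = 1/4).
Hamilton's rule with n recipients of equal r: n·r·B > C, so B > C/(n·r) = 0.105/(3·0.25) = 0.14.

0.14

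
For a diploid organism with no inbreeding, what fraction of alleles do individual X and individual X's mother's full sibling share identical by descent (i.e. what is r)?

0.25

Each parent–offspring link contributes a factor of 1/2, and independent paths through distinct common ancestors add.
Full aunt/uncle↔niece/nephew: two paths of length 3 through the shared grandparent pair: r = 2·(1/2)^3 = 1/4.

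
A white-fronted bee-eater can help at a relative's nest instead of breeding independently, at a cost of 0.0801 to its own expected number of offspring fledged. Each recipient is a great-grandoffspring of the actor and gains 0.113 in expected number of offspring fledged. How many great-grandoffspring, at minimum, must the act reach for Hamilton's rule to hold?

r to a great-grandoffspring = 0.125 (three parent–offspring links: r = (1/2)^3 = 1/8).
Hamilton's rule: n·r·B > C  ⇒  n > C/(r·B) = 0.0801/(0.125·0.113) = 5.671.
The smallest integer exceeding 5.671 is 6.

6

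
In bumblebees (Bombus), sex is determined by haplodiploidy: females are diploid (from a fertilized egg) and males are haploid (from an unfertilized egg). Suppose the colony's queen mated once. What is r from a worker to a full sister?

0.75

Haplodiploid full sisters inherit their father's entire haploid genome identically (contributing 1/2) and on average half of their mother's contribution (1/2 · 1/2 = 1/4); r = 1/2 + 1/4 = 3/4.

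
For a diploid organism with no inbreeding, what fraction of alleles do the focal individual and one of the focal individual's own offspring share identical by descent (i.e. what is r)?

Each parent–offspring link contributes a factor of 1/2, and independent paths through distinct common ancestors add.
One parent–offspring link: r = (1/2)^1 = 1/2.

0.5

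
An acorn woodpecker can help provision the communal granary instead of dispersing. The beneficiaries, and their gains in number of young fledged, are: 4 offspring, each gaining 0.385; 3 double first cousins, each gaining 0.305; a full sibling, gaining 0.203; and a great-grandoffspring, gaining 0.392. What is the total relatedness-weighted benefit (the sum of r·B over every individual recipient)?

1.14925

r to an offspring = 1/2 (one parent–offspring link: r = (1/2)^1 = 1/2).
r to a double first cousin = 1/4 (double first cousins share both grandparent pairs — four paths of length 4: r = 4·(1/2)^4 = 1/4).
r to a full sibling = 0.5 (full sibs share both parents — two paths of length 2: r = 2·(1/2)^2 = 1/2).
r to a great-grandoffspring = 0.125 (three parent–offspring links: r = (1/2)^3 = 1/8).
Summing one r·B term per recipient: 4·0.5·0.385 + 3·0.25·0.305 + 1·0.5·0.203 + 1·0.125·0.392 = 1.14925.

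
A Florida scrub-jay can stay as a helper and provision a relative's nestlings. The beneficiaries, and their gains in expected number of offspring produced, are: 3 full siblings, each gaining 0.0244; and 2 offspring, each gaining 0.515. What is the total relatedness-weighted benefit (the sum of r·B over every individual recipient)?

r to a full sibling = 1/2 (full sibs share both parents — two paths of length 2: r = 2·(1/2)^2 = 1/2).
r to an offspring = 0.5 (one parent–offspring link: r = (1/2)^1 = 1/2).
Summing one r·B term per recipient: 3·0.5·0.0244 + 2·0.5·0.515 = 0.5516.

0.5516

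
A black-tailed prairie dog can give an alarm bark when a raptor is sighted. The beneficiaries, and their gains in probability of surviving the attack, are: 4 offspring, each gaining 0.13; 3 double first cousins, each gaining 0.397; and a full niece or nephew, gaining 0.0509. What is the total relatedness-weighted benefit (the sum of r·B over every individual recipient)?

0.570475

r to an offspring = 0.5 (one parent–offspring link: r = (1/2)^1 = 1/2).
r to a double first cousin = 0.25 (double first cousins share both grandparent pairs — four paths of length 4: r = 4·(1/2)^4 = 1/4).
r to a full niece or nephew = 1/4 (full aunt/uncle↔niece/nephew: two paths of length 3 through the shared grandparent pair: r = 2·(1/2)^3 = 1/4).
Summing one r·B term per recipient: 4·0.5·0.13 + 3·0.25·0.397 + 1·0.25·0.0509 = 0.570475.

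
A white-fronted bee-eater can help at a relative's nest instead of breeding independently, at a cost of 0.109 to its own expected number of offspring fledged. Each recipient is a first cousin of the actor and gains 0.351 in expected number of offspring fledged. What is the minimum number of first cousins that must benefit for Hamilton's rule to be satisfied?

r to a first cousin = 0.125 (first cousins share one grandparent pair — two paths of length 4: r = 2·(1/2)^4 = 1/8).
Hamilton's rule: n·r·B > C  ⇒  n > C/(r·B) = 0.109/(0.125·0.351) = 2.484.
The smallest integer exceeding 2.484 is 3.

3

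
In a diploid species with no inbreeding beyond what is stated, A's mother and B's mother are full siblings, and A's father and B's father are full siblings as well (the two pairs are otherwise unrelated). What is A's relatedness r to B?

Relatedness sums over independent paths through distinct common ancestors.
A and B are related in two ways: first cousins through their mothers (r = 1/8) and first cousins through their fathers (r = 1/8) — i.e. double first cousins.
r = 1/8 + 1/8 = 0.25.

0.25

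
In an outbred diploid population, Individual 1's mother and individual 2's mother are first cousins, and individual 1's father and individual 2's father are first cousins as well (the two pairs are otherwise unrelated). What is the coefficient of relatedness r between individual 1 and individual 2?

Wright's path rule: contributions from independent ancestry routes add.
Individual 1 and individual 2 are related in two ways: second cousins through their mothers (r = 1/32) and second cousins through their fathers (r = 1/32).
r = 1/32 + 1/32 = 1/16 = 0.0625.

0.0625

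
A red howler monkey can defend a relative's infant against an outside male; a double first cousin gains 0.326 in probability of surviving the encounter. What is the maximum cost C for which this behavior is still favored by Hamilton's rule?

r to a double first cousin = 1/4 (double first cousins share both grandparent pairs — four paths of length 4: r = 4·(1/2)^4 = 1/4).
Hamilton's rule: n·r·B > C, so the trait is favored while C < n·r·B = 1·0.25·0.326 = 0.0815.

0.0815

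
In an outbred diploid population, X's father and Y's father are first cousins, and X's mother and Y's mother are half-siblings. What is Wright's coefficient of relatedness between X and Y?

Independent pedigree routes through distinct common ancestors add.
X and Y are related in two ways: second cousins through their fathers (r = 1/32) and half first cousins through their mothers (r = 1/16).
r = 1/32 + 1/16 = 0.09375.

0.09375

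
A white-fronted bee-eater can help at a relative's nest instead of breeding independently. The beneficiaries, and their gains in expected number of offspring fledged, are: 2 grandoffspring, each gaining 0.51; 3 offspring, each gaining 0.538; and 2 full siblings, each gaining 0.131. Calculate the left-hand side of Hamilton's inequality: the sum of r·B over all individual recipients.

r to a grandoffspring = 0.25 (two parent–offspring links: r = (1/2)^2 = 1/4).
r to an offspring = 0.5 (one parent–offspring link: r = (1/2)^1 = 1/2).
r to a full sibling = 0.5 (full sibs share both parents — two paths of length 2: r = 2·(1/2)^2 = 1/2).
Summing one r·B term per recipient: 2·0.25·0.51 + 3·0.5·0.538 + 2·0.5·0.131 = 1.193.

1.193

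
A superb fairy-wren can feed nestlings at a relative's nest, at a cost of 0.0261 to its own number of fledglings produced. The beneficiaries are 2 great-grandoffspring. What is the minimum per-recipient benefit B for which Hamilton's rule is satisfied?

0.1044

r to a great-grandoffspring = 0.125 (three parent–offspring links: r = (1/2)^3 = 1/8).
Hamilton's rule with n recipients of equal r: n·r·B > C, so B > C/(n·r) = 0.0261/(2·0.125) = 0.1044.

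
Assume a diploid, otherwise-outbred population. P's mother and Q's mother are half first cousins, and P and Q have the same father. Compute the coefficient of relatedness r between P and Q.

With two independent routes of shared ancestry, r is the sum of the two contributions.
P and Q are related in two ways: half second cousins through their mothers (r = 1/64) and half-sibs through their shared father (r = 1/4).
r = 1/64 + 1/4 = 0.265625.

0.265625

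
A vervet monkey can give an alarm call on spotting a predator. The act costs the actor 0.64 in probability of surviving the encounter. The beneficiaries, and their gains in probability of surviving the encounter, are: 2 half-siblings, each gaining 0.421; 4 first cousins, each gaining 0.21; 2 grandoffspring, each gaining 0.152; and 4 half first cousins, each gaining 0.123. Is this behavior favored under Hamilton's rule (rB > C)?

No

Hamilton's rule: the trait is favored when the sum of r·B over every recipient exceeds the actor's cost C.
r to a half-sibling = 1/4 (half-sibs share one parent — one path of length 2: r = (1/2)^2 = 1/4).
r to a first cousin = 0.125 (first cousins share one grandparent pair — two paths of length 4: r = 2·(1/2)^4 = 1/8).
r to a grandoffspring = 0.25 (two parent–offspring links: r = (1/2)^2 = 1/4).
r to a half first cousin = 1/16 (half first cousins share one grandparent — one path of length 4: r = (1/2)^4 = 1/16).
Summing one r·B term per recipient: 2·0.25·0.421 + 4·0.125·0.21 + 2·0.25·0.152 + 4·0.0625·0.123 = 0.42225.
0.42225 < 0.64: the indirect benefit is less than the cost.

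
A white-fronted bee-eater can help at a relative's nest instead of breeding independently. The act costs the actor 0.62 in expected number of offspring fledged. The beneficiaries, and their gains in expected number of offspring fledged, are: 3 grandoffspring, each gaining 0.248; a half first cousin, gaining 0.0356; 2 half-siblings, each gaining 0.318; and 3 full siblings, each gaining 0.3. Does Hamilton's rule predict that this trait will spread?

Hamilton's rule: the trait is favored when the sum of r·B over every recipient exceeds the actor's cost C.
r to a grandoffspring = 1/4 (two parent–offspring links: r = (1/2)^2 = 1/4).
r to a half first cousin = 1/16 (half first cousins share one grandparent — one path of length 4: r = (1/2)^4 = 1/16).
r to a half-sibling = 0.25 (half-sibs share one parent — one path of length 2: r = (1/2)^2 = 1/4).
r to a full sibling = 1/2 (full sibs share both parents — two paths of length 2: r = 2·(1/2)^2 = 1/2).
Summing one r·B term per recipient: 3·0.25·0.248 + 1·0.0625·0.0356 + 2·0.25·0.318 + 3·0.5·0.3 = 0.797225.
0.797225 > 0.62: the indirect benefit exceeds the cost.

Yes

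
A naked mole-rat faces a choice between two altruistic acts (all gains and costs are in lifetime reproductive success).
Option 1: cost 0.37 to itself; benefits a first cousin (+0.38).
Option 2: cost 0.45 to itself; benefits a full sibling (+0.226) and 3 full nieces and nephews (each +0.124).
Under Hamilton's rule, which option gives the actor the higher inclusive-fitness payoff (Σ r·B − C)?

Option 1: r to a first cousin = 0.125.
Option 1: Σ r·B − C = (1·0.125·0.38) − 0.37 = -0.3225.
Option 2: r to a full sibling = 0.5.
Option 2: r to a full niece or nephew = 0.25.
Option 2: Σ r·B − C = (1·0.5·0.226 + 3·0.25·0.124) − 0.45 = -0.244.
Option 2 has the higher net inclusive-fitness payoff.

Option 2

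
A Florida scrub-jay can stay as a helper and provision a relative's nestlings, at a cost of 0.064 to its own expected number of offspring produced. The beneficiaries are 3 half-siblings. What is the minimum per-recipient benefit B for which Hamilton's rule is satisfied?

0.0853

r to a half-sibling = 1/4 (half-sibs share one parent — one path of length 2: r = (1/2)^2 = 1/4).
Hamilton's rule with n recipients of equal r: n·r·B > C, so B > C/(n·r) = 0.064/(3·0.25) = 0.0853.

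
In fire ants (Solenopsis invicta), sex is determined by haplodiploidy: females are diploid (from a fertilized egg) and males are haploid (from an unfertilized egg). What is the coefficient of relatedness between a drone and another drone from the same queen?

0.5

Haploid brothers each carry a random half of the queen's diploid genome, so on average they share half: r = 1/2.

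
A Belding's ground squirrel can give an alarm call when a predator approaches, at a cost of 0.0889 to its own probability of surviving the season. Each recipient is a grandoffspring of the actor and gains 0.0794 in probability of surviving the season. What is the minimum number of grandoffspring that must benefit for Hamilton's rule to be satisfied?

r to a grandoffspring = 1/4 (two parent–offspring links: r = (1/2)^2 = 1/4).
Hamilton's rule: n·r·B > C  ⇒  n > C/(r·B) = 0.0889/(0.25·0.0794) = 4.479.
The smallest integer exceeding 4.479 is 5.

5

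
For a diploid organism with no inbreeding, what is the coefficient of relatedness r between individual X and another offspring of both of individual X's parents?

0.5

Each parent–offspring link contributes a factor of 1/2, and independent paths through distinct common ancestors add.
Full sibs share both parents — two paths of length 2: r = 2·(1/2)^2 = 1/2.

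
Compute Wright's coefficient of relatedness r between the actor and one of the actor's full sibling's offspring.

0.25

Each parent–offspring link contributes a factor of 1/2, and independent paths through distinct common ancestors add.
Full aunt/uncle↔niece/nephew: two paths of length 3 through the shared grandparent pair: r = 2·(1/2)^3 = 1/4.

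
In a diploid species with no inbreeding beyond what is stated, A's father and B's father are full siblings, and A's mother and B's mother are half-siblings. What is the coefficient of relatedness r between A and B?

Wright's path rule: contributions from independent ancestry routes add.
A and B are related in two ways: first cousins through their fathers (r = 1/8) and half first cousins through their mothers (r = 1/16).
r = 1/8 + 1/16 = 0.1875.

0.1875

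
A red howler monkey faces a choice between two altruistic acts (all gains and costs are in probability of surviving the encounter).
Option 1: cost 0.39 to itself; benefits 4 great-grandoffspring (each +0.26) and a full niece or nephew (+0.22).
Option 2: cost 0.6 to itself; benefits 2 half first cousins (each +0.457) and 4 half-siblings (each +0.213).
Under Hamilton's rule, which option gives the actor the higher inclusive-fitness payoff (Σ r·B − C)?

Option 1

Option 1: r to a great-grandoffspring = 0.125.
Option 1: r to a full niece or nephew = 0.25.
Option 1: Σ r·B − C = (4·0.125·0.26 + 1·0.25·0.22) − 0.39 = -0.205.
Option 2: r to a half first cousin = 0.0625.
Option 2: r to a half-sibling = 0.25.
Option 2: Σ r·B − C = (2·0.0625·0.457 + 4·0.25·0.213) − 0.6 = -0.329875.
Option 1 has the higher net inclusive-fitness payoff.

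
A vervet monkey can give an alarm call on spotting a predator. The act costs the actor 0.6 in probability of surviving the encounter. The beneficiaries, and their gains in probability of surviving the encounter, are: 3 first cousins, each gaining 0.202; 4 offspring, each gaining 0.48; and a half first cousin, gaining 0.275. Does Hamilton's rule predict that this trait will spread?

Yes

Hamilton's rule: the trait is favored when the sum of r·B over every recipient exceeds the actor's cost C.
r to a first cousin = 0.125 (first cousins share one grandparent pair — two paths of length 4: r = 2·(1/2)^4 = 1/8).
r to an offspring = 0.5 (one parent–offspring link: r = (1/2)^1 = 1/2).
r to a half first cousin = 0.0625 (half first cousins share one grandparent — one path of length 4: r = (1/2)^4 = 1/16).
Summing one r·B term per recipient: 3·0.125·0.202 + 4·0.5·0.48 + 1·0.0625·0.275 = 1.0529375.
1.0529375 > 0.6: the indirect benefit exceeds the cost.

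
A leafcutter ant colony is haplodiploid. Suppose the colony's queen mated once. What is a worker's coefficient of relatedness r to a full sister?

0.75

Haplodiploid full sisters inherit their father's entire haploid genome identically (contributing 1/2) and on average half of their mother's contribution (1/2 · 1/2 = 1/4); r = 1/2 + 1/4 = 3/4.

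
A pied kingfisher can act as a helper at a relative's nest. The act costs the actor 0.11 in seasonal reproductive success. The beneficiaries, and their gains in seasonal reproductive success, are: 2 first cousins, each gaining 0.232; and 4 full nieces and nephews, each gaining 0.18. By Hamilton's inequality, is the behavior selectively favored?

Hamilton's rule: the trait is favored when the sum of r·B over every recipient exceeds the actor's cost C.
r to a first cousin = 1/8 (first cousins share one grandparent pair — two paths of length 4: r = 2·(1/2)^4 = 1/8).
r to a full niece or nephew = 0.25 (full aunt/uncle↔niece/nephew: two paths of length 3 through the shared grandparent pair: r = 2·(1/2)^3 = 1/4).
Summing one r·B term per recipient: 2·0.125·0.232 + 4·0.25·0.18 = 0.238.
0.238 > 0.11: the indirect benefit exceeds the cost.

Yes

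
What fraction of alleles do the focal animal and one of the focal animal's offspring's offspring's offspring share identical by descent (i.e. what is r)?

0.125

Each parent–offspring link contributes a factor of 1/2, and independent paths through distinct common ancestors add.
Three parent–offspring links: r = (1/2)^3 = 1/8.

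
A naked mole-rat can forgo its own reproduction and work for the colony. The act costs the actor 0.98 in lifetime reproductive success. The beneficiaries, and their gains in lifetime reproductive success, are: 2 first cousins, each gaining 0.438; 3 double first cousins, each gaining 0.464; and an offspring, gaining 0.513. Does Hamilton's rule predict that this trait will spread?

No

Hamilton's rule: the trait is favored when the sum of r·B over every recipient exceeds the actor's cost C.
r to a first cousin = 1/8 (first cousins share one grandparent pair — two paths of length 4: r = 2·(1/2)^4 = 1/8).
r to a double first cousin = 0.25 (double first cousins share both grandparent pairs — four paths of length 4: r = 4·(1/2)^4 = 1/4).
r to an offspring = 1/2 (one parent–offspring link: r = (1/2)^1 = 1/2).
Summing one r·B term per recipient: 2·0.125·0.438 + 3·0.25·0.464 + 1·0.5·0.513 = 0.714.
0.714 < 0.98: the indirect benefit is less than the cost.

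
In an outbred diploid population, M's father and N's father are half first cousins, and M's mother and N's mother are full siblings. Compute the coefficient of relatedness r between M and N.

0.140625

With two independent routes of shared ancestry, r is the sum of the two contributions.
M and N are related in two ways: half second cousins through their fathers (r = 1/64) and first cousins through their mothers (r = 1/8).
r = 1/64 + 1/8 = 0.140625.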